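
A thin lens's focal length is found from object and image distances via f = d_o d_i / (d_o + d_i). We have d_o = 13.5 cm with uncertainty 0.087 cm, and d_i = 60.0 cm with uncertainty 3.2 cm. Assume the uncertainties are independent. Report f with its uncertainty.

∂f/∂d_o = (d_i/(d_o+d_i))² = 0.666;  ∂f/∂d_i = (d_o/(d_o+d_i))² = 0.0337
δf = √((∂f/∂d_o · δd_o)² + (∂f/∂d_i · δd_i)²) = √(0.00336 + 0.0117) = 0.123 cm
f = 11.0 cm.

11.0 ± 0.123 cm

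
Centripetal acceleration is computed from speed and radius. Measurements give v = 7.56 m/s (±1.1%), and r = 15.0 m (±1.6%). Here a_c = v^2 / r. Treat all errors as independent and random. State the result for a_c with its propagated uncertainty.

For a monomial a_c ∝ v^2, r^-1, fractional errors add in quadrature:
  (2·δv/v)² = (2×0.0110)² = 0.000484;  (-1·δr/r)² = (-1×0.0160)² = 0.000256
δa_c/a_c = √(0.000740) = 0.0272
a_c = 3.81 m/s^2, so δa_c = 0.0272 × 3.81 = 0.104 m/s^2.

3.81 ± 0.104 m/s^2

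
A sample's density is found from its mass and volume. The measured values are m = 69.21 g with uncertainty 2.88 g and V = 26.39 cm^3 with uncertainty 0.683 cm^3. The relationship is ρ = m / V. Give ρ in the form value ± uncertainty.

For a monomial ρ ∝ m, V^-1, fractional errors add in quadrature:
  (1·δm/m)² = (1×0.0416)² = 0.00173;  (-1·δV/V)² = (-1×0.0259)² = 0.000670
δρ/ρ = √(0.00240) = 0.0490
ρ = 2.623 g/cm^3, so δρ = 0.0490 × 2.623 = 0.129 g/cm^3.

2.623 ± 0.129 g/cm^3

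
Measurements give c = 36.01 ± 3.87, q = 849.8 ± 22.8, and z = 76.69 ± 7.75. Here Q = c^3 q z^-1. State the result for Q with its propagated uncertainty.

Relative error in a monomial: (δQ/Q)² = Σ (nᵢ · δxᵢ/xᵢ)².
  (3·δc/c)² = (3×0.107)² = 0.104;  (1·δq/q)² = (1×0.0268)² = 0.000720;  (-1·δz/z)² = (-1×0.101)² = 0.0102
δQ/Q = √(0.115) = 0.339
Q = 517400, so δQ = 0.339 × 517400 = 1.75e+05.

(5.174 ± 1.75) × 10^5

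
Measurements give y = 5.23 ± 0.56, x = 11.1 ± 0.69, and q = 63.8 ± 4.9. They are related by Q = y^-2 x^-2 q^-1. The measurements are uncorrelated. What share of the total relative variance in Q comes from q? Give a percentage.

8.78%

(δQ/Q)² = (-2·δy/y)² + (-2·δx/x)² + (-1·δq/q)²
  y term: (-2×0.107)² = 0.0459
  x term: (-2×0.0622)² = 0.0155
  q term: (-1×0.0768)² = 0.00590
Total = 0.0672. Share from q = 0.00590/0.0672 = 0.0878.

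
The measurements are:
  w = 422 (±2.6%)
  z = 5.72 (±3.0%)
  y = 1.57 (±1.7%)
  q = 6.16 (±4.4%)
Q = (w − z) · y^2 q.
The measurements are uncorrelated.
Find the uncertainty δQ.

Let u = w − z = 416. δu = √(δw² + δz²) = √(120 + 0.0294) = 11.0, so δu/u = 0.0264.
Q is then a monomial in u, y, q:
δQ/Q = √((δu/u)² + (2·δy/y)² + (1·δq/q)²) = √(0.000695 + 0.00116 + 0.00194) = 0.0615
Q = 6320, so δQ = 0.0615 × 6320 = 389.

389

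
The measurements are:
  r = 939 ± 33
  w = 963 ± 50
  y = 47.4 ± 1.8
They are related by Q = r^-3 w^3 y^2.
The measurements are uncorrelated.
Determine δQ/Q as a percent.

Since Q is a product/quotient, work with relative uncertainties:
  (-3·δr/r)² = (-3×0.0351)² = 0.0111;  (3·δw/w)² = (3×0.0519)² = 0.0243;  (2·δy/y)² = (2×0.0380)² = 0.00577
δQ/Q = √(0.0411) = 0.203

20.3%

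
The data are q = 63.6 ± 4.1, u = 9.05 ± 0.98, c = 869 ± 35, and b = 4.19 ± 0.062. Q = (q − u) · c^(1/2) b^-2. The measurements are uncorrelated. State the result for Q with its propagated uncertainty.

Let w = q − u = 54.5. δw = √(δq² + δu²) = √(16.8 + 0.960) = 4.22, so δw/w = 0.0773.
Q is then a monomial in w, c, b:
δQ/Q = √((δw/w)² + (½·δc/c)² + (-2·δb/b)²) = √(0.00597 + 0.000406 + 0.000876) = 0.0852
Q = 91.6, so δQ = 0.0852 × 91.6 = 7.80.

91.6 ± 7.80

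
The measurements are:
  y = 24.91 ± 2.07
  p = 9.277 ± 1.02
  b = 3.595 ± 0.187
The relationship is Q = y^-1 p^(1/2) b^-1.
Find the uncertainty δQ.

Since Q is a product/quotient, work with relative uncertainties:
  (-1·δy/y)² = (-1×0.0831)² = 0.00691;  (½·δp/p)² = (0.5×0.110)² = 0.00302;  (-1·δb/b)² = (-1×0.0520)² = 0.00271
δQ/Q = √(0.0126) = 0.112
Q = 0.03401, so δQ = 0.112 × 0.03401 = 0.00382.

0.00382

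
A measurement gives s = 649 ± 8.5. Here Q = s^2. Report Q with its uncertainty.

Q ∝ s^2, so δQ/Q = |2| · δs/s = 2 × 0.0131 = 0.0262.
Q = 4.21e+05, so δQ = 0.0262 × 4.21e+05 = 11000.

(4.21 ± 0.110) × 10^5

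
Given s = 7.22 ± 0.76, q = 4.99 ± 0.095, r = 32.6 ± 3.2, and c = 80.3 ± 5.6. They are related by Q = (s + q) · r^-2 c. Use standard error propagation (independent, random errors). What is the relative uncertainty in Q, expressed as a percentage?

21.8%

Let u = s + q = 12.2. δu = √(δs² + δq²) = √(0.578 + 0.00903) = 0.766, so δu/u = 0.0627.
Q is then a monomial in u, r, c:
δQ/Q = √((δu/u)² + (-2·δr/r)² + (1·δc/c)²) = √(0.00393 + 0.0385 + 0.00486) = 0.218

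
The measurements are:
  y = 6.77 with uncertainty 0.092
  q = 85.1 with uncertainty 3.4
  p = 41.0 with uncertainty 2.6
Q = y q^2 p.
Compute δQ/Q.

For a monomial Q ∝ y, q^2, p, fractional errors add in quadrature:
  (1·δy/y)² = (1×0.0136)² = 0.000185;  (2·δq/q)² = (2×0.0400)² = 0.00638;  (1·δp/p)² = (1×0.0634)² = 0.00402
δQ/Q = √(0.0106) = 0.103

0.103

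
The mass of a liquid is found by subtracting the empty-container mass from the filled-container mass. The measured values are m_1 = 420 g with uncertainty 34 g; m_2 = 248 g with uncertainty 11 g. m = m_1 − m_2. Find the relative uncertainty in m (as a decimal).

m is a linear combination, so absolute uncertainties add in quadrature:
  (δm_1)² = 1160;  (δm_2)² = 121
δm = √(1280) = 35.7 g
m = 172 g, so δm/m = 35.7/172 = 0.208.

0.208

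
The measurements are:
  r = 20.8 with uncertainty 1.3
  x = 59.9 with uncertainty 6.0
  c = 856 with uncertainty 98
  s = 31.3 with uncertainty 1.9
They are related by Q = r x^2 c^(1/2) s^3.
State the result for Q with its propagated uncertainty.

Each factor contributes (exponent × relative error)² to (δQ/Q)²:
  (1·δr/r)² = (1×0.0625)² = 0.00391;  (2·δx/x)² = (2×0.100)² = 0.0401;  (½·δc/c)² = (0.5×0.114)² = 0.00328;  (3·δs/s)² = (3×0.0607)² = 0.0332
δQ/Q = √(0.0805) = 0.284
Q = 6.7e+10, so δQ = 0.284 × 6.7e+10 = 1.9e+10.

(6.70 ± 1.90) × 10^10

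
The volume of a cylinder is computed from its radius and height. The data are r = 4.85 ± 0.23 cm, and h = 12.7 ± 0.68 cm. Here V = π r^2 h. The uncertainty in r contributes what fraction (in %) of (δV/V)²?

75.8%

(δV/V)² = (2·δr/r)² + (1·δh/h)²
  r term: (2×0.0474)² = 0.00900
  h term: (1×0.0535)² = 0.00287
Total = 0.0119. Share from r = 0.00900/0.0119 = 0.758.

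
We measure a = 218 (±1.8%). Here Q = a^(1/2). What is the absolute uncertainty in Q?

0.133

Q is a product of powers, so relative uncertainties combine in quadrature:
  (½·δa/a)² = (0.5×0.0180)² = 8.1e-05
δQ/Q = √(8.1e-05) = 0.00900
Q = 14.8, so δQ = 0.00900 × 14.8 = 0.133.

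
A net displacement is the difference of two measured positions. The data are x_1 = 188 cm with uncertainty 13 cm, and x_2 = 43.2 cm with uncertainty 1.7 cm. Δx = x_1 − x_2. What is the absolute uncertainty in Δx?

13.1 cm

Sums and differences: (δΔx)² = Σ (cᵢ δxᵢ)².
  (δx_1)² = 169;  (δx_2)² = 2.89
δΔx = √(172) = 13.1 cm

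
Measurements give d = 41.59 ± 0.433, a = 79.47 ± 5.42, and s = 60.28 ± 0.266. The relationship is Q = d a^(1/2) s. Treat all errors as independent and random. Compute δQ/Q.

For a monomial Q ∝ d, a^(1/2), s, fractional errors add in quadrature:
  (1·δd/d)² = (1×0.0104)² = 0.000108;  (½·δa/a)² = (0.5×0.0682)² = 0.00116;  (1·δs/s)² = (1×0.00441)² = 1.95e-05
δQ/Q = √(0.00129) = 0.0359

0.0359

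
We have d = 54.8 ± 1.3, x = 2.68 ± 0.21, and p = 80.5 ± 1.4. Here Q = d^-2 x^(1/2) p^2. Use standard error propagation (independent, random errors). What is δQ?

Relative error in a monomial: (δQ/Q)² = Σ (nᵢ · δxᵢ/xᵢ)².
  (-2·δd/d)² = (-2×0.0237)² = 0.00225;  (½·δx/x)² = (0.5×0.0784)² = 0.00154;  (2·δp/p)² = (2×0.0174)² = 0.00121
δQ/Q = √(0.00500) = 0.0707
Q = 3.53, so δQ = 0.0707 × 3.53 = 0.250.

0.250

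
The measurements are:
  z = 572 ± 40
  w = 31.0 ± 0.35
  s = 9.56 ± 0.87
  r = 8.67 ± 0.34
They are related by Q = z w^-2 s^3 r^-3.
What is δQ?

0.244

Q is a product of powers, so relative uncertainties combine in quadrature:
  (1·δz/z)² = (1×0.0699)² = 0.00489;  (-2·δw/w)² = (-2×0.0113)² = 0.000510;  (3·δs/s)² = (3×0.0910)² = 0.0745;  (-3·δr/r)² = (-3×0.0392)² = 0.0138
δQ/Q = √(0.0938) = 0.306
Q = 0.798, so δQ = 0.306 × 0.798 = 0.244.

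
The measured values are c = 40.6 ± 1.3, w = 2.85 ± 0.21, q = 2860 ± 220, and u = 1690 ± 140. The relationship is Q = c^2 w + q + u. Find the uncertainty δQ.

Let p = c^2·w = 4700. δp/p = √((2·δc/c)² + (1·δw/w)²) = √(0.00410 + 0.00543) = 0.0976, so δp = 459.
Q = p + q + u: δQ = √(δp² + δq² + δu²) = √(2.1e+05 + 48400 + 19600) = 528

528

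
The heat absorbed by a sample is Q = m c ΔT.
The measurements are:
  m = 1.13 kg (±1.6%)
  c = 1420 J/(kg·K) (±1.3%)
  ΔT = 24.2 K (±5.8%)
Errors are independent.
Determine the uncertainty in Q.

2390 J

Products/powers → add relative errors in quadrature, weighted by exponent:
  (1·δm/m)² = (1×0.0160)² = 0.000256;  (1·δc/c)² = (1×0.0130)² = 0.000169;  (1·δΔT/ΔT)² = (1×0.0580)² = 0.00336
δQ/Q = √(0.00379) = 0.0616
Q = 38800 J, so δQ = 0.0616 × 38800 = 2390 J.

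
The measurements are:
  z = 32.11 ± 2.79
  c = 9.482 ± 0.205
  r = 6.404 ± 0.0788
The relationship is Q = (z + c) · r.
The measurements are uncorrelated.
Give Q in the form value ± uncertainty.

Let u = z + c = 41.59. δu = √(δz² + δc²) = √(7.78 + 0.0420) = 2.80, so δu/u = 0.0673.
Q is then a monomial in u, r:
δQ/Q = √((δu/u)² + (1·δr/r)²) = √(0.00452 + 0.000151) = 0.0684
Q = 266.4, so δQ = 0.0684 × 266.4 = 18.2.

266.4 ± 18.2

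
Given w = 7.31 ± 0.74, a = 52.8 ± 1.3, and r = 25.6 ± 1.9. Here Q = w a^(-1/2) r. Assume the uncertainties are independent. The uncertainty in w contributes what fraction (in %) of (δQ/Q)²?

64.4%

(δQ/Q)² = (1·δw/w)² + (−½·δa/a)² + (1·δr/r)²
  w term: (1×0.101)² = 0.0102
  a term: (-0.5×0.0246)² = 0.000152
  r term: (1×0.0742)² = 0.00551
Total = 0.0159. Share from w = 0.0102/0.0159 = 0.644.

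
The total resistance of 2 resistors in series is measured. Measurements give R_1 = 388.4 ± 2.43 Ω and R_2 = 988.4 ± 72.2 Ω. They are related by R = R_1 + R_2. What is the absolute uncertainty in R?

Sums and differences: (δR)² = Σ (cᵢ δxᵢ)².
  (δR_1)² = 5.90;  (δR_2)² = 5210
δR = √(5220) = 72.2 Ω

72.2 Ω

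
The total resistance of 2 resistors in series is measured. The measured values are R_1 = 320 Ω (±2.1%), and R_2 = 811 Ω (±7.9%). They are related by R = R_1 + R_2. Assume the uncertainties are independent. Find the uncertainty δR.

64.4 Ω

R is a linear combination, so absolute uncertainties add in quadrature:
  (δR_1)² = 45.2;  (δR_2)² = 4100
δR = √(4150) = 64.4 Ω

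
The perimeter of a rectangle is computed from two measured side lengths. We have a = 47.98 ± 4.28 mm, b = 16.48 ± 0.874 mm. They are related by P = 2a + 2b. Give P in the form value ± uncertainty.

128.9 ± 8.74 mm

Each term contributes (cᵢ δxᵢ)² to (δP)²:
  (2·δa)² = 73.3;  (2·δb)² = 3.06
δP = √(76.3) = 8.74 mm
P = 128.9 mm.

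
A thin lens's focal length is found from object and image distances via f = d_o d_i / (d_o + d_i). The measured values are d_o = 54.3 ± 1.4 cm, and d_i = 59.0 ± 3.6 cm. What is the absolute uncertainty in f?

0.910 cm

∂f/∂d_o = (d_i/(d_o+d_i))² = 0.271;  ∂f/∂d_i = (d_o/(d_o+d_i))² = 0.230
δf = √((∂f/∂d_o · δd_o)² + (∂f/∂d_i · δd_i)²) = √(0.144 + 0.684) = 0.910 cm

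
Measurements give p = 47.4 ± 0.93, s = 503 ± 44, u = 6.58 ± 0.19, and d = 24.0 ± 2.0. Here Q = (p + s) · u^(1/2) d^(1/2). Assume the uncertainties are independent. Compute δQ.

632

Let w = p + s = 550. δw = √(δp² + δs²) = √(0.865 + 1940) = 44.0, so δw/w = 0.0800.
Q is then a monomial in w, u, d:
δQ/Q = √((δw/w)² + (½·δu/u)² + (½·δd/d)²) = √(0.00639 + 0.000208 + 0.00174) = 0.0913
Q = 6920, so δQ = 0.0913 × 6920 = 632.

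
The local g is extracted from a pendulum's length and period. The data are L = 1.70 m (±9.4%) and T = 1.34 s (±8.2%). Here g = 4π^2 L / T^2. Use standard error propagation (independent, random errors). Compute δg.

7.07 m/s^2

Each factor contributes (exponent × relative error)² to (δg/g)²:
  (1·δL/L)² = (1×0.0940)² = 0.00884;  (-2·δT/T)² = (-2×0.0820)² = 0.0269
δg/g = √(0.0357) = 0.189
g = 37.4 m/s^2, so δg = 0.189 × 37.4 = 7.07 m/s^2.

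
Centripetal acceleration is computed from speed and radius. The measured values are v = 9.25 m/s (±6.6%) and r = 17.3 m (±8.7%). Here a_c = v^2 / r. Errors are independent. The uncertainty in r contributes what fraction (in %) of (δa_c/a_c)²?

30.3%

(δa_c/a_c)² = (2·δv/v)² + (-1·δr/r)²
  v term: (2×0.0660)² = 0.0174
  r term: (-1×0.0870)² = 0.00757
Total = 0.0250. Share from r = 0.00757/0.0250 = 0.303.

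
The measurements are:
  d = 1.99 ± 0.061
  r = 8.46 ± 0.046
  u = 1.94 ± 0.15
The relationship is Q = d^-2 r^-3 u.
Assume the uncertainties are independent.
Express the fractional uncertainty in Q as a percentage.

10.0%

Products/powers → add relative errors in quadrature, weighted by exponent:
  (-2·δd/d)² = (-2×0.0307)² = 0.00376;  (-3·δr/r)² = (-3×0.00544)² = 0.000266;  (1·δu/u)² = (1×0.0773)² = 0.00598
δQ/Q = √(0.0100) = 0.100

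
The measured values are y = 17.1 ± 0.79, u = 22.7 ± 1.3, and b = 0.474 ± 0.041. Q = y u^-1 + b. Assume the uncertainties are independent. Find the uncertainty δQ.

Let p = y·u^-1 = 0.753. δp/p = √((1·δy/y)² + (-1·δu/u)²) = √(0.00213 + 0.00328) = 0.0736, so δp = 0.0554.
Q = p + b: δQ = √(δp² + δb²) = √(0.00307 + 0.00168) = 0.0689

0.0689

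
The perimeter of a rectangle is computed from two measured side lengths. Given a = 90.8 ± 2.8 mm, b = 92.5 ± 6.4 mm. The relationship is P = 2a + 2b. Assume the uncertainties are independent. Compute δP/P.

For a sum/difference, combine absolute errors in quadrature:
  (2·δa)² = 31.4;  (2·δb)² = 164
δP = √(195) = 14.0 mm
P = 367 mm, so δP/P = 14.0/367 = 0.0381.

0.0381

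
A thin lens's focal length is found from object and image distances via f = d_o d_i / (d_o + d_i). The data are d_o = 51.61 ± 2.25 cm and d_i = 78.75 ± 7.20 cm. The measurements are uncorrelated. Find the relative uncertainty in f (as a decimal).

0.0448

∂f/∂d_o = (d_i/(d_o+d_i))² = 0.365;  ∂f/∂d_i = (d_o/(d_o+d_i))² = 0.157
δf = √((∂f/∂d_o · δd_o)² + (∂f/∂d_i · δd_i)²) = √(0.674 + 1.27) = 1.40 cm
f = 31.18 cm, so δf/f = 1.40/31.18 = 0.0448.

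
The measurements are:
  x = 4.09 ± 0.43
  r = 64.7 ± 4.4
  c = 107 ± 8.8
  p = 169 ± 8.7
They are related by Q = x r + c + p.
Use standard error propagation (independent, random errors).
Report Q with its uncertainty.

541 ± 35.4

Let w = x·r = 265. δw/w = √((1·δx/x)² + (1·δr/r)²) = √(0.0111 + 0.00462) = 0.125, so δw = 33.1.
Q = w + c + p: δQ = √(δw² + δc² + δp²) = √(1100 + 77.4 + 75.7) = 35.4
Q = 541.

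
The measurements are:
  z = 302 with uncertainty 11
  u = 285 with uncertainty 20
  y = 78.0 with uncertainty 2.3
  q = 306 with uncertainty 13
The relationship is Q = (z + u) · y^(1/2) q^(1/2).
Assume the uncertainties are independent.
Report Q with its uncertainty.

Let w = z + u = 587. δw = √(δz² + δu²) = √(121 + 400) = 22.8, so δw/w = 0.0389.
Q is then a monomial in w, y, q:
δQ/Q = √((δw/w)² + (½·δy/y)² + (½·δq/q)²) = √(0.00151 + 0.000217 + 0.000451) = 0.0467
Q = 90700, so δQ = 0.0467 × 90700 = 4230.

90700 ± 4230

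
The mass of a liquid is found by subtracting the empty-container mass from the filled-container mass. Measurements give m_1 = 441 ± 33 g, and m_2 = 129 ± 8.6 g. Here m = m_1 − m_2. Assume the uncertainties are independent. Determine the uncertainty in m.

m is a linear combination, so absolute uncertainties add in quadrature:
  (δm_1)² = 1090;  (δm_2)² = 74.0
δm = √(1160) = 34.1 g

34.1 g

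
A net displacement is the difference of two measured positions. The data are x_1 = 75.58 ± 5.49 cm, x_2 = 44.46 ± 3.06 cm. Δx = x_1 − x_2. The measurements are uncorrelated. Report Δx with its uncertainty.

Absolute uncertainties add in quadrature for a linear combination:
  (δx_1)² = 30.1;  (δx_2)² = 9.36
δΔx = √(39.5) = 6.29 cm
Δx = 31.12 cm.

31.12 ± 6.29 cm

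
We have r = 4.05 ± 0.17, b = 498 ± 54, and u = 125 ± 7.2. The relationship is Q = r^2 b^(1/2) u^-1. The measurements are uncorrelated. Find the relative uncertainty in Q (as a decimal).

0.115

Relative error in a monomial: (δQ/Q)² = Σ (nᵢ · δxᵢ/xᵢ)².
  (2·δr/r)² = (2×0.0420)² = 0.00705;  (½·δb/b)² = (0.5×0.108)² = 0.00294;  (-1·δu/u)² = (-1×0.0576)² = 0.00332
δQ/Q = √(0.0133) = 0.115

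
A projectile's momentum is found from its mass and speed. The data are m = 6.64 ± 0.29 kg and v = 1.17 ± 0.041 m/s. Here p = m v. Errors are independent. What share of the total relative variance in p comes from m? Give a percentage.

(δp/p)² = (1·δm/m)² + (1·δv/v)²
  m term: (1×0.0437)² = 0.00191
  v term: (1×0.0350)² = 0.00123
Total = 0.00314. Share from m = 0.00191/0.00314 = 0.608.

60.8%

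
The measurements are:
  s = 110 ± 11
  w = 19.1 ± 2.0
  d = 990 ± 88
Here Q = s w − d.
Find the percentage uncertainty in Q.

Let p = s·w = 2100. δp/p = √((1·δs/s)² + (1·δw/w)²) = √(0.0100 + 0.0110) = 0.145, so δp = 304.
Q = p − d: δQ = √(δp² + δd²) = √(92500 + 7740) = 317
Q = 1110, so δQ/Q = 317/1110 = 0.285.

28.5%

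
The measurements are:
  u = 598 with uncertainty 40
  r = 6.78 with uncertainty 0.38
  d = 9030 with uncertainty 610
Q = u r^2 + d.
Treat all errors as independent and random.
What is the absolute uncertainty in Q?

3640

Let p = u·r^2 = 27500. δp/p = √((1·δu/u)² + (2·δr/r)²) = √(0.00447 + 0.0126) = 0.131, so δp = 3590.
Q = p + d: δQ = √(δp² + δd²) = √(1.29e+07 + 3.72e+05) = 3640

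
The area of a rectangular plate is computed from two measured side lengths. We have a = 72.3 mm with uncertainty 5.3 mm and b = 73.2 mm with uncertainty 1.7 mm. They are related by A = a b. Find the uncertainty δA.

Each factor contributes (exponent × relative error)² to (δA/A)²:
  (1·δa/a)² = (1×0.0733)² = 0.00537;  (1·δb/b)² = (1×0.0232)² = 0.000539
δA/A = √(0.00591) = 0.0769
A = 5290 mm^2, so δA = 0.0769 × 5290 = 407 mm^2.

407 mm^2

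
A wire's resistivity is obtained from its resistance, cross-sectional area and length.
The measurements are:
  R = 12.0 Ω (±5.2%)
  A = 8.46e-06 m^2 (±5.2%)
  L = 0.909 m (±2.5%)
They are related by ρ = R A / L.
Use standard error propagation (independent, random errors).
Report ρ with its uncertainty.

(1.12 ± 0.0867) × 10^-4 Ω·m

Each factor contributes (exponent × relative error)² to (δρ/ρ)²:
  (1·δR/R)² = (1×0.0520)² = 0.00270;  (1·δA/A)² = (1×0.0520)² = 0.00270;  (-1·δL/L)² = (-1×0.0250)² = 0.000625
δρ/ρ = √(0.00603) = 0.0777
ρ = 0.000112 Ω·m, so δρ = 0.0777 × 0.000112 = 8.67e-06 Ω·m.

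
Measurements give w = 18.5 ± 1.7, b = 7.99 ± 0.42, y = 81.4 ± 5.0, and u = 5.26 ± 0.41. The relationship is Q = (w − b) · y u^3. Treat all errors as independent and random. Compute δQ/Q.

0.294

Let h = w − b = 10.5. δh = √(δw² + δb²) = √(2.89 + 0.176) = 1.75, so δh/h = 0.167.
Q is then a monomial in h, y, u:
δQ/Q = √((δh/h)² + (1·δy/y)² + (3·δu/u)²) = √(0.0278 + 0.00377 + 0.0547) = 0.294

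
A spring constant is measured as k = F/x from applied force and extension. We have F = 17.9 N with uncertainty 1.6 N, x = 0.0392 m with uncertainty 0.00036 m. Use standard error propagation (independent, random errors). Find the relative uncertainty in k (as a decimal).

0.0899

Each factor contributes (exponent × relative error)² to (δk/k)²:
  (1·δF/F)² = (1×0.0894)² = 0.00799;  (-1·δx/x)² = (-1×0.00918)² = 8.43e-05
δk/k = √(0.00807) = 0.0899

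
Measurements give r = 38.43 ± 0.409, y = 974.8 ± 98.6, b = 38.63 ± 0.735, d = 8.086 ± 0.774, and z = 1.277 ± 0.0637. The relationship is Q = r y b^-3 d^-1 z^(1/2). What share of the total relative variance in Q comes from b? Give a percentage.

13.9%

(δQ/Q)² = (1·δr/r)² + (1·δy/y)² + (-3·δb/b)² + (-1·δd/d)² + (½·δz/z)²
  r term: (1×0.0106)² = 0.000113
  y term: (1×0.101)² = 0.0102
  b term: (-3×0.0190)² = 0.00326
  d term: (-1×0.0957)² = 0.00916
  z term: (0.5×0.0499)² = 0.000622
Total = 0.0234. Share from b = 0.00326/0.0234 = 0.139.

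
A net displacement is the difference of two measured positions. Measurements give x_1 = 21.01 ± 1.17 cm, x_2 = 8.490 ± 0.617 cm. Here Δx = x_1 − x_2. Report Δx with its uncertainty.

Δx is a linear combination, so absolute uncertainties add in quadrature:
  (δx_1)² = 1.37;  (δx_2)² = 0.381
δΔx = √(1.75) = 1.32 cm
Δx = 12.52 cm.

12.52 ± 1.32 cm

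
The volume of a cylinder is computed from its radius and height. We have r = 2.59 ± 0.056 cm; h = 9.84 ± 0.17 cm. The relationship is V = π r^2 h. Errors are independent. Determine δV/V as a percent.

4.66%

Each factor contributes (exponent × relative error)² to (δV/V)²:
  (2·δr/r)² = (2×0.0216)² = 0.00187;  (1·δh/h)² = (1×0.0173)² = 0.000298
δV/V = √(0.00217) = 0.0466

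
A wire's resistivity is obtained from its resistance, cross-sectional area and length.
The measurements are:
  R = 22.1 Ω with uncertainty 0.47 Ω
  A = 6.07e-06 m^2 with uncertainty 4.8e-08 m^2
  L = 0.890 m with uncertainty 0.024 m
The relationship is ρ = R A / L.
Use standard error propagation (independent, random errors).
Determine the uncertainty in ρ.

Each factor contributes (exponent × relative error)² to (δρ/ρ)²:
  (1·δR/R)² = (1×0.0213)² = 0.000452;  (1·δA/A)² = (1×0.00791)² = 6.25e-05;  (-1·δL/L)² = (-1×0.0270)² = 0.000727
δρ/ρ = √(0.00124) = 0.0352
ρ = 0.000151 Ω·m, so δρ = 0.0352 × 0.000151 = 5.31e-06 Ω·m.

5.31e-06 Ω·m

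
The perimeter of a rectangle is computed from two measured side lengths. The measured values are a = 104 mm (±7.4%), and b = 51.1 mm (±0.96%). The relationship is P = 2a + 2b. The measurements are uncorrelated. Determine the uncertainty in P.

15.4 mm

Each term contributes (cᵢ δxᵢ)² to (δP)²:
  (2·δa)² = 237;  (2·δb)² = 0.963
δP = √(238) = 15.4 mm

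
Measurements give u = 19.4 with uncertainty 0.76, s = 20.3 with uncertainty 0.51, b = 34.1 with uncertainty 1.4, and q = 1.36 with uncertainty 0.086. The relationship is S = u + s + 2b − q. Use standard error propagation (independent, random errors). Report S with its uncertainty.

For a sum/difference, combine absolute errors in quadrature:
  (δu)² = 0.578;  (δs)² = 0.260;  (2·δb)² = 7.84;  (δq)² = 0.00740
δS = √(8.69) = 2.95
S = 107.

107 ± 2.95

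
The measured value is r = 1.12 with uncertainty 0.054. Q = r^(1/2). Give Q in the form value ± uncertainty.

1.06 ± 0.0255

Q ∝ r^(1/2), so δQ/Q = |½| · δr/r = 0.5 × 0.0482 = 0.0241.
Q = 1.06, so δQ = 0.0241 × 1.06 = 0.0255.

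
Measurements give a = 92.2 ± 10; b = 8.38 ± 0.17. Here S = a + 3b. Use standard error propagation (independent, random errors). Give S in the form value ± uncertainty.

S is a linear combination, so absolute uncertainties add in quadrature:
  (δa)² = 100;  (3·δb)² = 0.260
δS = √(100) = 10.0
S = 117.

117 ± 10.0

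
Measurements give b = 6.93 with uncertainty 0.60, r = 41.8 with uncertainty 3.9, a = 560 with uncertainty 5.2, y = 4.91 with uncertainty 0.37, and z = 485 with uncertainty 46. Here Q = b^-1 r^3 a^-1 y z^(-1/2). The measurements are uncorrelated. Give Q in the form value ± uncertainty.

4.20 ± 1.29

For a monomial Q ∝ b^-1, r^3, a^-1, y, z^(-1/2), fractional errors add in quadrature:
  (-1·δb/b)² = (-1×0.0866)² = 0.00750;  (3·δr/r)² = (3×0.0933)² = 0.0783;  (-1·δa/a)² = (-1×0.00929)² = 8.62e-05;  (1·δy/y)² = (1×0.0754)² = 0.00568;  (−½·δz/z)² = (-0.5×0.0948)² = 0.00225
δQ/Q = √(0.0939) = 0.306
Q = 4.20, so δQ = 0.306 × 4.20 = 1.29.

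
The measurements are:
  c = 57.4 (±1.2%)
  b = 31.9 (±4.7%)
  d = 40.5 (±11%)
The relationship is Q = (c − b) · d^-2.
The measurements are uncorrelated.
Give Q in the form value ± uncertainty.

0.0155 ± 0.00357

Let u = c − b = 25.5. δu = √(δc² + δb²) = √(0.474 + 2.25) = 1.65, so δu/u = 0.0647.
Q is then a monomial in u, d:
δQ/Q = √((δu/u)² + (-2·δd/d)²) = √(0.00419 + 0.0484) = 0.229
Q = 0.0155, so δQ = 0.229 × 0.0155 = 0.00357.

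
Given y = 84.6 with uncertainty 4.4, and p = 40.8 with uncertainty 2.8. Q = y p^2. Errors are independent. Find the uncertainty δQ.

Q is a product of powers, so relative uncertainties combine in quadrature:
  (1·δy/y)² = (1×0.0520)² = 0.00270;  (2·δp/p)² = (2×0.0686)² = 0.0188
δQ/Q = √(0.0215) = 0.147
Q = 1.41e+05, so δQ = 0.147 × 1.41e+05 = 20700.

20700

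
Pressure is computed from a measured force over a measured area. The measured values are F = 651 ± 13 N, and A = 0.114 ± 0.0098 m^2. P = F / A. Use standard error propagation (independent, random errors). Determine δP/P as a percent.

8.83%

For a monomial P ∝ F, A^-1, fractional errors add in quadrature:
  (1·δF/F)² = (1×0.0200)² = 0.000399;  (-1·δA/A)² = (-1×0.0860)² = 0.00739
δP/P = √(0.00779) = 0.0883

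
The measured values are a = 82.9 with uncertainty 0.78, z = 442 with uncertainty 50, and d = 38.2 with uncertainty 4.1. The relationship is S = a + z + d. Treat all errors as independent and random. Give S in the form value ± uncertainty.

S is a linear combination, so absolute uncertainties add in quadrature:
  (δa)² = 0.608;  (δz)² = 2500;  (δd)² = 16.8
δS = √(2520) = 50.2
S = 563.

563 ± 50.2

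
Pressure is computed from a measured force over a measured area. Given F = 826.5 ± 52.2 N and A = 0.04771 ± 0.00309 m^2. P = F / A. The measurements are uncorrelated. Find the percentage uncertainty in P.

Each factor contributes (exponent × relative error)² to (δP/P)²:
  (1·δF/F)² = (1×0.0632)² = 0.00399;  (-1·δA/A)² = (-1×0.0648)² = 0.00419
δP/P = √(0.00818) = 0.0905

9.05%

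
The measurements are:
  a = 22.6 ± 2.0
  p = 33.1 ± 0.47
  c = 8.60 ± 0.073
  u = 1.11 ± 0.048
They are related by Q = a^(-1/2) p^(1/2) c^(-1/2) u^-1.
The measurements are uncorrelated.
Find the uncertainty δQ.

Relative error in a monomial: (δQ/Q)² = Σ (nᵢ · δxᵢ/xᵢ)².
  (−½·δa/a)² = (-0.5×0.0885)² = 0.00196;  (½·δp/p)² = (0.5×0.0142)² = 5.04e-05;  (−½·δc/c)² = (-0.5×0.00849)² = 1.8e-05;  (-1·δu/u)² = (-1×0.0432)² = 0.00187
δQ/Q = √(0.00390) = 0.0624
Q = 0.372, so δQ = 0.0624 × 0.372 = 0.0232.

0.0232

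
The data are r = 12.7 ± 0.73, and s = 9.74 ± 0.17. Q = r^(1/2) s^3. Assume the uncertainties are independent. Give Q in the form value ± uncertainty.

Since Q is a product/quotient, work with relative uncertainties:
  (½·δr/r)² = (0.5×0.0575)² = 0.000826;  (3·δs/s)² = (3×0.0175)² = 0.00274
δQ/Q = √(0.00357) = 0.0597
Q = 3290, so δQ = 0.0597 × 3290 = 197.

3290 ± 197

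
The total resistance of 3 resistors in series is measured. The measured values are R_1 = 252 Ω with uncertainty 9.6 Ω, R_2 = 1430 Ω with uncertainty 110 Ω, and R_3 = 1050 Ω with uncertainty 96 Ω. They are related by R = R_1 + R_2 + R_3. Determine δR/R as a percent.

For a sum/difference, combine absolute errors in quadrature:
  (δR_1)² = 92.2;  (δR_2)² = 12100;  (δR_3)² = 9220
δR = √(21400) = 146 Ω
R = 2730 Ω, so δR/R = 146/2730 = 0.0536.

5.36%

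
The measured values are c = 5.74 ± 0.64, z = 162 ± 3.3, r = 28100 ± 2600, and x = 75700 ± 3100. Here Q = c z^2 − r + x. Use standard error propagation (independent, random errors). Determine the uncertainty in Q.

Let p = c·z^2 = 1.51e+05. δp/p = √((1·δc/c)² + (2·δz/z)²) = √(0.0124 + 0.00166) = 0.119, so δp = 17900.
Q = p − r + x: δQ = √(δp² + δr² + δx²) = √(3.2e+08 + 6.76e+06 + 9.61e+06) = 18300

18300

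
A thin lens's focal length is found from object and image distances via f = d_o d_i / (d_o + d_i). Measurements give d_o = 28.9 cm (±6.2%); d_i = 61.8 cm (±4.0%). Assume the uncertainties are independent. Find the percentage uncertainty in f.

∂f/∂d_o = (d_i/(d_o+d_i))² = 0.464;  ∂f/∂d_i = (d_o/(d_o+d_i))² = 0.102
δf = √((∂f/∂d_o · δd_o)² + (∂f/∂d_i · δd_i)²) = √(0.692 + 0.0630) = 0.869 cm
f = 19.7 cm, so δf/f = 0.869/19.7 = 0.0441.

4.41%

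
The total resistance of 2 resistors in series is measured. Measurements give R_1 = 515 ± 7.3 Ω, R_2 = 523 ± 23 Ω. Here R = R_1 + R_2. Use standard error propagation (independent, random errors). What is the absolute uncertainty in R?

24.1 Ω

Absolute uncertainties add in quadrature for a linear combination:
  (δR_1)² = 53.3;  (δR_2)² = 529
δR = √(582) = 24.1 Ω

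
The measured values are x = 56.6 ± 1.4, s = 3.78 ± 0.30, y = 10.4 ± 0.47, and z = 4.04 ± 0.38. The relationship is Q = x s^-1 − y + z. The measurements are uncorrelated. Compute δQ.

Let p = x·s^-1 = 15.0. δp/p = √((1·δx/x)² + (-1·δs/s)²) = √(0.000612 + 0.00630) = 0.0831, so δp = 1.24.
Q = p − y + z: δQ = √(δp² + δy² + δz²) = √(1.55 + 0.221 + 0.144) = 1.38

1.38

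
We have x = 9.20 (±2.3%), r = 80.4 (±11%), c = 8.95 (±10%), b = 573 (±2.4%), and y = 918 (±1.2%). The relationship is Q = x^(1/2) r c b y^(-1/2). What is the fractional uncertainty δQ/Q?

0.151

Each factor contributes (exponent × relative error)² to (δQ/Q)²:
  (½·δx/x)² = (0.5×0.0230)² = 0.000132;  (1·δr/r)² = (1×0.110)² = 0.0121;  (1·δc/c)² = (1×0.100)² = 0.0100;  (1·δb/b)² = (1×0.0240)² = 0.000576;  (−½·δy/y)² = (-0.5×0.0120)² = 3.6e-05
δQ/Q = √(0.0228) = 0.151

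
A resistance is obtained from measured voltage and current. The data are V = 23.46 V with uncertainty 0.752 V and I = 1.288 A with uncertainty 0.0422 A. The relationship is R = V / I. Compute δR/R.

0.0458

Relative error in a monomial: (δR/R)² = Σ (nᵢ · δxᵢ/xᵢ)².
  (1·δV/V)² = (1×0.0321)² = 0.00103;  (-1·δI/I)² = (-1×0.0328)² = 0.00107
δR/R = √(0.00210) = 0.0458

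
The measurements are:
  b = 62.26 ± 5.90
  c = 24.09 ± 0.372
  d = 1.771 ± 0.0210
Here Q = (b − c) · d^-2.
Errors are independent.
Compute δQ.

Let u = b − c = 38.17. δu = √(δb² + δc²) = √(34.8 + 0.138) = 5.91, so δu/u = 0.155.
Q is then a monomial in u, d:
δQ/Q = √((δu/u)² + (-2·δd/d)²) = √(0.0240 + 0.000562) = 0.157
Q = 12.17, so δQ = 0.157 × 12.17 = 1.91.

1.91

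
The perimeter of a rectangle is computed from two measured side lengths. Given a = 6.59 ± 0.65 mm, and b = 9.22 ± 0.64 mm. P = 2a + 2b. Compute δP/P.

Sums and differences: (δP)² = Σ (cᵢ δxᵢ)².
  (2·δa)² = 1.69;  (2·δb)² = 1.64
δP = √(3.33) = 1.82 mm
P = 31.6 mm, so δP/P = 1.82/31.6 = 0.0577.

0.0577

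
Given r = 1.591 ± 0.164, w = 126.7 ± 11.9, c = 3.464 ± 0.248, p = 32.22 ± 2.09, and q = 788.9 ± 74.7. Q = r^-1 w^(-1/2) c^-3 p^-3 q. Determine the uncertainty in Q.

For a monomial Q ∝ r^-1, w^(-1/2), c^-3, p^-3, q, fractional errors add in quadrature:
  (-1·δr/r)² = (-1×0.103)² = 0.0106;  (−½·δw/w)² = (-0.5×0.0939)² = 0.00221;  (-3·δc/c)² = (-3×0.0716)² = 0.0461;  (-3·δp/p)² = (-3×0.0649)² = 0.0379;  (1·δq/q)² = (1×0.0947)² = 0.00897
δQ/Q = √(0.106) = 0.325
Q = 3.168e-05, so δQ = 0.325 × 3.168e-05 = 1.03e-05.

1.03e-05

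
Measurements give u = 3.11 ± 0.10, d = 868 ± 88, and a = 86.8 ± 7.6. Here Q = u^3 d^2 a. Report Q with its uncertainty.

(1.97 ± 0.474) × 10^9

Relative error in a monomial: (δQ/Q)² = Σ (nᵢ · δxᵢ/xᵢ)².
  (3·δu/u)² = (3×0.0322)² = 0.00931;  (2·δd/d)² = (2×0.101)² = 0.0411;  (1·δa/a)² = (1×0.0876)² = 0.00767
δQ/Q = √(0.0581) = 0.241
Q = 1.97e+09, so δQ = 0.241 × 1.97e+09 = 4.74e+08.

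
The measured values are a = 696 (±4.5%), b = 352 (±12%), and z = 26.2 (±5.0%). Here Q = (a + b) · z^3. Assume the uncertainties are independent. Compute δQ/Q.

0.158

Let u = a + b = 1050. δu = √(δa² + δb²) = √(981 + 1780) = 52.6, so δu/u = 0.0502.
Q is then a monomial in u, z:
δQ/Q = √((δu/u)² + (3·δz/z)²) = √(0.00252 + 0.0225) = 0.158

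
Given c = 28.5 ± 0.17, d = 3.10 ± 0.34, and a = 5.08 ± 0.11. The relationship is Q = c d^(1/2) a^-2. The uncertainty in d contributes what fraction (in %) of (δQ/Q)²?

61.1%

(δQ/Q)² = (1·δc/c)² + (½·δd/d)² + (-2·δa/a)²
  c term: (1×0.00596)² = 3.56e-05
  d term: (0.5×0.110)² = 0.00301
  a term: (-2×0.0217)² = 0.00188
Total = 0.00492. Share from d = 0.00301/0.00492 = 0.611.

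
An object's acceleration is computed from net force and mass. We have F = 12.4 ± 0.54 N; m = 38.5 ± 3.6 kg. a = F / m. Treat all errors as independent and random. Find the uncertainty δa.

Each factor contributes (exponent × relative error)² to (δa/a)²:
  (1·δF/F)² = (1×0.0435)² = 0.00190;  (-1·δm/m)² = (-1×0.0935)² = 0.00874
δa/a = √(0.0106) = 0.103
a = 0.322 m/s^2, so δa = 0.103 × 0.322 = 0.0332 m/s^2.

0.0332 m/s^2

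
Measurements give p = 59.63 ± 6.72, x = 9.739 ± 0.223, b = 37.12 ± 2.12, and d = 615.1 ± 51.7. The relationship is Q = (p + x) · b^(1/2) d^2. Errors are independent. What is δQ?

Let u = p + x = 69.37. δu = √(δp² + δx²) = √(45.2 + 0.0497) = 6.72, so δu/u = 0.0969.
Q is then a monomial in u, b, d:
δQ/Q = √((δu/u)² + (½·δb/b)² + (2·δd/d)²) = √(0.00939 + 0.000815 + 0.0283) = 0.196
Q = 1.599e+08, so δQ = 0.196 × 1.599e+08 = 3.14e+07.

3.14e+07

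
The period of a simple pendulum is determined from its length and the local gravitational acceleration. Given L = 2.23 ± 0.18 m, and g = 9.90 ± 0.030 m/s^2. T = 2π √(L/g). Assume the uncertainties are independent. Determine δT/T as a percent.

4.04%

For a monomial T ∝ L^(1/2), g^(-1/2), fractional errors add in quadrature:
  (½·δL/L)² = (0.5×0.0807)² = 0.00163;  (−½·δg/g)² = (-0.5×0.00303)² = 2.3e-06
δT/T = √(0.00163) = 0.0404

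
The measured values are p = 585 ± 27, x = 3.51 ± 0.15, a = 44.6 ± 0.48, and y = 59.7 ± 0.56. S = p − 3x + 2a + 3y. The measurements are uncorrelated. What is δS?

27.1

Sums and differences: (δS)² = Σ (cᵢ δxᵢ)².
  (δp)² = 729;  (3·δx)² = 0.202;  (2·δa)² = 0.922;  (3·δy)² = 2.82
δS = √(733) = 27.1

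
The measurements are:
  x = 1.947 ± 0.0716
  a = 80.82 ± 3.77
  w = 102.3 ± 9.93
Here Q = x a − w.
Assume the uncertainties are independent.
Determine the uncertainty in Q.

Let p = x·a = 157.4. δp/p = √((1·δx/x)² + (1·δa/a)²) = √(0.00135 + 0.00218) = 0.0594, so δp = 9.35.
Q = p − w: δQ = √(δp² + δw²) = √(87.4 + 98.6) = 13.6

13.6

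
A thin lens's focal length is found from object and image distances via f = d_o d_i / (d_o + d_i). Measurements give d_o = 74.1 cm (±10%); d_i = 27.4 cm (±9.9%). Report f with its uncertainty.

20.0 ± 1.54 cm

∂f/∂d_o = (d_i/(d_o+d_i))² = 0.0729;  ∂f/∂d_i = (d_o/(d_o+d_i))² = 0.533
δf = √((∂f/∂d_o · δd_o)² + (∂f/∂d_i · δd_i)²) = √(0.292 + 2.09) = 1.54 cm
f = 20.0 cm.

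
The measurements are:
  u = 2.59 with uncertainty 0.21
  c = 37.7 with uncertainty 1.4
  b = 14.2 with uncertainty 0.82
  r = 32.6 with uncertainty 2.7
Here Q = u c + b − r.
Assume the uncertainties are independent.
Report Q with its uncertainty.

79.2 ± 9.15

Let p = u·c = 97.6. δp/p = √((1·δu/u)² + (1·δc/c)²) = √(0.00657 + 0.00138) = 0.0892, so δp = 8.71.
Q = p + b − r: δQ = √(δp² + δb² + δr²) = √(75.8 + 0.672 + 7.29) = 9.15
Q = 79.2.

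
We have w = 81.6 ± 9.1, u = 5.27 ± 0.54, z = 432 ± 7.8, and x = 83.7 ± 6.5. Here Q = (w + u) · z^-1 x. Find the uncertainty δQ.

2.22

Let h = w + u = 86.9. δh = √(δw² + δu²) = √(82.8 + 0.292) = 9.12, so δh/h = 0.105.
Q is then a monomial in h, z, x:
δQ/Q = √((δh/h)² + (-1·δz/z)² + (1·δx/x)²) = √(0.0110 + 0.000326 + 0.00603) = 0.132
Q = 16.8, so δQ = 0.132 × 16.8 = 2.22.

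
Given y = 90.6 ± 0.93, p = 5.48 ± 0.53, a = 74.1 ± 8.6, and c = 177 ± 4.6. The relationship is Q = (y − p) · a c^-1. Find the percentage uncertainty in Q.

Let u = y − p = 85.1. δu = √(δy² + δp²) = √(0.865 + 0.281) = 1.07, so δu/u = 0.0126.
Q is then a monomial in u, a, c:
δQ/Q = √((δu/u)² + (1·δa/a)² + (-1·δc/c)²) = √(0.000158 + 0.0135 + 0.000675) = 0.120

12.0%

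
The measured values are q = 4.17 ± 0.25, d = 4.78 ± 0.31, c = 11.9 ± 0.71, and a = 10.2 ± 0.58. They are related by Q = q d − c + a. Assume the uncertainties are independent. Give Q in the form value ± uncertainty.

Let p = q·d = 19.9. δp/p = √((1·δq/q)² + (1·δd/d)²) = √(0.00359 + 0.00421) = 0.0883, so δp = 1.76.
Q = p − c + a: δQ = √(δp² + δc² + δa²) = √(3.10 + 0.504 + 0.336) = 1.98
Q = 18.2.

18.2 ± 1.98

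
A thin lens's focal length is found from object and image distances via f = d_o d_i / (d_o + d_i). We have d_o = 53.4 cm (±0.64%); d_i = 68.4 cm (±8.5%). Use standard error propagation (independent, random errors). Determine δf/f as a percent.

∂f/∂d_o = (d_i/(d_o+d_i))² = 0.315;  ∂f/∂d_i = (d_o/(d_o+d_i))² = 0.192
δf = √((∂f/∂d_o · δd_o)² + (∂f/∂d_i · δd_i)²) = √(0.0116 + 1.25) = 1.12 cm
f = 30.0 cm, so δf/f = 1.12/30.0 = 0.0374.

3.74%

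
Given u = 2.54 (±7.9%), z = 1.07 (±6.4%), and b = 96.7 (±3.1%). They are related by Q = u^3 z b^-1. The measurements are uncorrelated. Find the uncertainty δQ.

0.0449

For a monomial Q ∝ u^3, z, b^-1, fractional errors add in quadrature:
  (3·δu/u)² = (3×0.0790)² = 0.0562;  (1·δz/z)² = (1×0.0640)² = 0.00410;  (-1·δb/b)² = (-1×0.0310)² = 0.000961
δQ/Q = √(0.0612) = 0.247
Q = 0.181, so δQ = 0.247 × 0.181 = 0.0449.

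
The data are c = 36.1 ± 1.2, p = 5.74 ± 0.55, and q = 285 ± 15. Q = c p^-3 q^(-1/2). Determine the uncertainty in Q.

Each factor contributes (exponent × relative error)² to (δQ/Q)²:
  (1·δc/c)² = (1×0.0332)² = 0.00110;  (-3·δp/p)² = (-3×0.0958)² = 0.0826;  (−½·δq/q)² = (-0.5×0.0526)² = 0.000693
δQ/Q = √(0.0844) = 0.291
Q = 0.0113, so δQ = 0.291 × 0.0113 = 0.00329.

0.00329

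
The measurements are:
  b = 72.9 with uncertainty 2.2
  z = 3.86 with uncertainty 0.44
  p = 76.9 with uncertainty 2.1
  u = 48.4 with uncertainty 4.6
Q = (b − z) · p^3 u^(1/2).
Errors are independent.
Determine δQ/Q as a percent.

10.0%

Let w = b − z = 69.0. δw = √(δb² + δz²) = √(4.84 + 0.194) = 2.24, so δw/w = 0.0325.
Q is then a monomial in w, p, u:
δQ/Q = √((δw/w)² + (3·δp/p)² + (½·δu/u)²) = √(0.00106 + 0.00671 + 0.00226) = 0.100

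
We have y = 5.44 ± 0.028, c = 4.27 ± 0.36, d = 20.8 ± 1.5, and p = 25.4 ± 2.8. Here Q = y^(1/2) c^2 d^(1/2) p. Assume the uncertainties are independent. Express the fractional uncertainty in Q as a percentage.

20.5%

Each factor contributes (exponent × relative error)² to (δQ/Q)²:
  (½·δy/y)² = (0.5×0.00515)² = 6.62e-06;  (2·δc/c)² = (2×0.0843)² = 0.0284;  (½·δd/d)² = (0.5×0.0721)² = 0.00130;  (1·δp/p)² = (1×0.110)² = 0.0122
δQ/Q = √(0.0419) = 0.205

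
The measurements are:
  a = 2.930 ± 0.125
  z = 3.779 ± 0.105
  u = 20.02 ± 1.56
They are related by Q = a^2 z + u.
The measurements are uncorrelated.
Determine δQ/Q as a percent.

6.30%

Let p = a^2·z = 32.44. δp/p = √((2·δa/a)² + (1·δz/z)²) = √(0.00728 + 0.000772) = 0.0897, so δp = 2.91.
Q = p + u: δQ = √(δp² + δu²) = √(8.48 + 2.43) = 3.30
Q = 52.46, so δQ/Q = 3.30/52.46 = 0.0630.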